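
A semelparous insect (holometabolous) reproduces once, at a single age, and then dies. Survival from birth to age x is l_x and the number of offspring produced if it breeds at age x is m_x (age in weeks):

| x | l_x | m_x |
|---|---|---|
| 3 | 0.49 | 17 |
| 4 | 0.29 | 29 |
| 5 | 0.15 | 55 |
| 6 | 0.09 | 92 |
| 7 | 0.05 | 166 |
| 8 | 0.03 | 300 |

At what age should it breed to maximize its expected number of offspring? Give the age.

8

Expected offspring if breeding at age x = l_x × m_x:
  age 3: 0.49 × 17 = 8.330
  age 4: 0.29 × 29 = 8.410
  age 5: 0.15 × 55 = 8.250
  age 6: 0.09 × 92 = 8.280
  age 7: 0.05 × 166 = 8.300
  age 8: 0.03 × 300 = 9.000
Maximum at age 8 (9.000).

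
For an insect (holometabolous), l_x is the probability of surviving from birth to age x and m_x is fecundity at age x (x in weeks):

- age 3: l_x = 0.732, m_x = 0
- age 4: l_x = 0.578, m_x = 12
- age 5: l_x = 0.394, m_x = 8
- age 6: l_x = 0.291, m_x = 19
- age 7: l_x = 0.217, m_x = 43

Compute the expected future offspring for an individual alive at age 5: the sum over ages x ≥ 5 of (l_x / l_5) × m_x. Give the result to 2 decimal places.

l_5 = 0.394. Conditional survival from age 5 to x is l_x / l_5.
  x=5: (0.394/0.394) × 8 = 8.0000
  x=6: (0.291/0.394) × 19 = 14.0330
  x=7: (0.217/0.394) × 43 = 23.6827
Sum = 8.0000 + 14.0330 + 23.6827 = 45.7157

45.72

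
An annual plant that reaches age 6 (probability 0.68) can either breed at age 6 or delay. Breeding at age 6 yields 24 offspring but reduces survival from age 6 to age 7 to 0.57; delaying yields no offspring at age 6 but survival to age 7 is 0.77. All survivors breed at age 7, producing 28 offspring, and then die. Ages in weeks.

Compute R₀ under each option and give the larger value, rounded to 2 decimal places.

breed at age 6: R₀ = 0.68 × (24 + 0.57 × 28) = 0.68 × 39.9600 = 27.1728
delay to age 7: R₀ = 0.68 × (0.77 × 28) = 0.68 × 21.5600 = 14.6608
Higher: breed at age 6 (27.1728).

27.17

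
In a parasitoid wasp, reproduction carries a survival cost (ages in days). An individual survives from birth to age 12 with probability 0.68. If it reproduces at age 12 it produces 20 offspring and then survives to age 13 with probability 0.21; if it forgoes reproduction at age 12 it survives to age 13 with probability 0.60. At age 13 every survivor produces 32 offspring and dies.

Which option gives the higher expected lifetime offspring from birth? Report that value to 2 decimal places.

breed at age 12: R₀ = 0.68 × (20 + 0.21 × 32) = 0.68 × 26.7200 = 18.1696
delay to age 13: R₀ = 0.68 × (0.60 × 32) = 0.68 × 19.2000 = 13.0560
Higher: breed at age 12 (18.1696).

18.17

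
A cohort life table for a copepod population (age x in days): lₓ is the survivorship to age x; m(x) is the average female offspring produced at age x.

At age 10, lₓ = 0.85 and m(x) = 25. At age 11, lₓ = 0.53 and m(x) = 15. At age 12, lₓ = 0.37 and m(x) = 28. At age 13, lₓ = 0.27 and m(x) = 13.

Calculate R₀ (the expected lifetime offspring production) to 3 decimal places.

R₀ = Σ lₓ m(x):
  age 10: 0.85 × 25 = 21.2500
  age 11: 0.53 × 15 = 7.9500
  age 12: 0.37 × 28 = 10.3600
  age 13: 0.27 × 13 = 3.5100
R₀ = 21.2500 + 7.9500 + 10.3600 + 3.5100 = 43.0700

43.070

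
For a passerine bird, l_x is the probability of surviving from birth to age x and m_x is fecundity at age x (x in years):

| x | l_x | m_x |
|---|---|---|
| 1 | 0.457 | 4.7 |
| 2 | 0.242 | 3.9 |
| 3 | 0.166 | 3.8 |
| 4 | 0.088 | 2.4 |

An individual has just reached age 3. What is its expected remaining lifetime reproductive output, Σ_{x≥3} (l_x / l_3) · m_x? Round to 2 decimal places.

l_3 = 0.166. Conditional survival from age 3 to x is l_x / l_3.
  x=3: (0.166/0.166) × 3.8 = 3.8000
  x=4: (0.088/0.166) × 2.4 = 1.2723
Sum = 3.8000 + 1.2723 = 5.0723

5.07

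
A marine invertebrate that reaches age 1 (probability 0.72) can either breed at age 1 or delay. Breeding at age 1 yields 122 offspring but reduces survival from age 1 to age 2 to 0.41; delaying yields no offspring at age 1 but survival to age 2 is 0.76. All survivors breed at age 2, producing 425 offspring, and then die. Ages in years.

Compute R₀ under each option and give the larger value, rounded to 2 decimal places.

breed at age 1: R₀ = 0.72 × (122 + 0.41 × 425) = 0.72 × 296.2500 = 213.3000
delay to age 2: R₀ = 0.72 × (0.76 × 425) = 0.72 × 323.0000 = 232.5600
Higher: delay to age 2 (232.5600).

232.56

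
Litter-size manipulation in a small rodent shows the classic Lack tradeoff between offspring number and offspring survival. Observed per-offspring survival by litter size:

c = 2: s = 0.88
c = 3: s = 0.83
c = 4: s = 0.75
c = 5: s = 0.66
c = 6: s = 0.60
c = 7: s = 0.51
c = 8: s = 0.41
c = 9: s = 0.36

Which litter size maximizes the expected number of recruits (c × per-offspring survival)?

Expected recruits = c × s(c):
  c=2: 2 × 0.88 = 1.760
  c=3: 3 × 0.83 = 2.490
  c=4: 4 × 0.75 = 3.000
  c=5: 5 × 0.66 = 3.300
  c=6: 6 × 0.60 = 3.600
  c=7: 7 × 0.51 = 3.570
  c=8: 8 × 0.41 = 3.280
  c=9: 9 × 0.36 = 3.240
Maximum at c = 6 (3.600 recruits).

6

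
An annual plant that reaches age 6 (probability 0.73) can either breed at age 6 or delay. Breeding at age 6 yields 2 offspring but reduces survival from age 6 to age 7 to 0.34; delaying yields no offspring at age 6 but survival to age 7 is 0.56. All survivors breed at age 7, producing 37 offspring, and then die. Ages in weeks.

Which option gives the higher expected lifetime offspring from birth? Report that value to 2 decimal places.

15.13

breed at age 6: R₀ = 0.73 × (2 + 0.34 × 37) = 0.73 × 14.5800 = 10.6434
delay to age 7: R₀ = 0.73 × (0.56 × 37) = 0.73 × 20.7200 = 15.1256
Higher: delay to age 7 (15.1256).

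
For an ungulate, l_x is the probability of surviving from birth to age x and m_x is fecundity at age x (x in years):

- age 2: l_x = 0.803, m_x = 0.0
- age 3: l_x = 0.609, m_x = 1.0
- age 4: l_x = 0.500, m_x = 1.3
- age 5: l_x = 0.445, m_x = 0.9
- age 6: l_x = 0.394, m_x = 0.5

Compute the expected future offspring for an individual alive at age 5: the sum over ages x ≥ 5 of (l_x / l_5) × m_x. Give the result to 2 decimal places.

l_5 = 0.445. Conditional survival from age 5 to x is l_x / l_5.
  x=5: (0.445/0.445) × 0.9 = 0.9000
  x=6: (0.394/0.445) × 0.5 = 0.4427
Sum = 0.9000 + 0.4427 = 1.3427

1.34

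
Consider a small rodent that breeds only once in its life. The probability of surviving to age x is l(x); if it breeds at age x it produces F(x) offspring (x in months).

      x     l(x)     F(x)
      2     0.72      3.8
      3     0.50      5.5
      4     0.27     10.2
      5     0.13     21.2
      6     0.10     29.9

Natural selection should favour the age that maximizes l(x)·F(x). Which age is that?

6

Expected offspring if breeding at age x = l(x) × F(x):
  age 2: 0.72 × 3.8 = 2.736
  age 3: 0.50 × 5.5 = 2.750
  age 4: 0.27 × 10.2 = 2.754
  age 5: 0.13 × 21.2 = 2.756
  age 6: 0.10 × 29.9 = 2.990
Maximum at age 6 (2.990).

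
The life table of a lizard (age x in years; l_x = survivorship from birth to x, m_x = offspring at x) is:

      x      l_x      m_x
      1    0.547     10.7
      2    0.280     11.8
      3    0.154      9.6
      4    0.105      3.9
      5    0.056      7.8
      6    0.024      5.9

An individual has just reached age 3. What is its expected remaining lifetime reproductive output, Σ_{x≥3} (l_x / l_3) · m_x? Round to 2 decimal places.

16.01

l_3 = 0.154. Conditional survival from age 3 to x is l_x / l_3.
  x=3: (0.154/0.154) × 9.6 = 9.6000
  x=4: (0.105/0.154) × 3.9 = 2.6591
  x=5: (0.056/0.154) × 7.8 = 2.8364
  x=6: (0.024/0.154) × 5.9 = 0.9195
Sum = 9.6000 + 2.6591 + 2.8364 + 0.9195 = 16.0149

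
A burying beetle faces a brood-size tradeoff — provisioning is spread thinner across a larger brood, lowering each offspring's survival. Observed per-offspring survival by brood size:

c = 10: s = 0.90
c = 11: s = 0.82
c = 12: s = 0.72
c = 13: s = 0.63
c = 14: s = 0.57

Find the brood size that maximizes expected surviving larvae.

Expected surviving larvae = c × s(c):
  c=10: 10 × 0.90 = 9.000
  c=11: 11 × 0.82 = 9.020
  c=12: 12 × 0.72 = 8.640
  c=13: 13 × 0.63 = 8.190
  c=14: 14 × 0.57 = 7.980
Maximum at c = 11 (9.020 surviving larvae).

11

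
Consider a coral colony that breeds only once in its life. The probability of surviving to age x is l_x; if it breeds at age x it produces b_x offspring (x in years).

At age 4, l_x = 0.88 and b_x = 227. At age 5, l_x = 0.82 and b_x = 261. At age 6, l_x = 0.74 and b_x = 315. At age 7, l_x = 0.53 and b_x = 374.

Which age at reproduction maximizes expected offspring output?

Expected offspring if breeding at age x = l_x × b_x:
  age 4: 0.88 × 227 = 199.760
  age 5: 0.82 × 261 = 214.020
  age 6: 0.74 × 315 = 233.100
  age 7: 0.53 × 374 = 198.220
Maximum at age 6 (233.100).

6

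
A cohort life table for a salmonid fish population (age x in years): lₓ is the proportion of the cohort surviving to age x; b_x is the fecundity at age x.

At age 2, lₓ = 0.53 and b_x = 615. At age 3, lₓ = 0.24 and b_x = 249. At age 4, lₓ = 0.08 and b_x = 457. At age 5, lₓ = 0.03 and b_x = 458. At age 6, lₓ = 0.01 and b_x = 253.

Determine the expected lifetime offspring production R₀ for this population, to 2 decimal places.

438.54

R₀ = Σ lₓ b_x:
  age 2: 0.53 × 615 = 325.9500
  age 3: 0.24 × 249 = 59.7600
  age 4: 0.08 × 457 = 36.5600
  age 5: 0.03 × 458 = 13.7400
  age 6: 0.01 × 253 = 2.5300
R₀ = 325.9500 + 59.7600 + 36.5600 + 13.7400 + 2.5300 = 438.5400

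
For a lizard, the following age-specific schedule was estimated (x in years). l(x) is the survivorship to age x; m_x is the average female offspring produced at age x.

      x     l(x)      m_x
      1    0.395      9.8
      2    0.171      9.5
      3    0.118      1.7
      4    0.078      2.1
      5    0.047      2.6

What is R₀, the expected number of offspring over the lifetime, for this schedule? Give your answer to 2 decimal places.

5.98

R₀ = Σ l(x) m_x:
  age 1: 0.395 × 9.8 = 3.8710
  age 2: 0.171 × 9.5 = 1.6245
  age 3: 0.118 × 1.7 = 0.2006
  age 4: 0.078 × 2.1 = 0.1638
  age 5: 0.047 × 2.6 = 0.1222
R₀ = 3.8710 + 1.6245 + 0.2006 + 0.1638 + 0.1222 = 5.9821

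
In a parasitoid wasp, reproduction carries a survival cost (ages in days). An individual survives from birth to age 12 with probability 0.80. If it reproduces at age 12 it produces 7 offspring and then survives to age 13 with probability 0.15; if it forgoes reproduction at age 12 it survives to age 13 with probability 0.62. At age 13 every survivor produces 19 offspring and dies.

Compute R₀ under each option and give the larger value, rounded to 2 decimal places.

breed at age 12: R₀ = 0.80 × (7 + 0.15 × 19) = 0.80 × 9.8500 = 7.8800
delay to age 13: R₀ = 0.80 × (0.62 × 19) = 0.80 × 11.7800 = 9.4240
Higher: delay to age 13 (9.4240).

9.42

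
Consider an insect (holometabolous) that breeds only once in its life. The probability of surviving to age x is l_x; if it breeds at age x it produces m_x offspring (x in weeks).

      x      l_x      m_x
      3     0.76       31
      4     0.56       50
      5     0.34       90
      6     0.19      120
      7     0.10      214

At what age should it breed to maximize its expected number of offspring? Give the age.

5

Expected offspring if breeding at age x = l_x × m_x:
  age 3: 0.76 × 31 = 23.560
  age 4: 0.56 × 50 = 28.000
  age 5: 0.34 × 90 = 30.600
  age 6: 0.19 × 120 = 22.800
  age 7: 0.10 × 214 = 21.400
Maximum at age 5 (30.600).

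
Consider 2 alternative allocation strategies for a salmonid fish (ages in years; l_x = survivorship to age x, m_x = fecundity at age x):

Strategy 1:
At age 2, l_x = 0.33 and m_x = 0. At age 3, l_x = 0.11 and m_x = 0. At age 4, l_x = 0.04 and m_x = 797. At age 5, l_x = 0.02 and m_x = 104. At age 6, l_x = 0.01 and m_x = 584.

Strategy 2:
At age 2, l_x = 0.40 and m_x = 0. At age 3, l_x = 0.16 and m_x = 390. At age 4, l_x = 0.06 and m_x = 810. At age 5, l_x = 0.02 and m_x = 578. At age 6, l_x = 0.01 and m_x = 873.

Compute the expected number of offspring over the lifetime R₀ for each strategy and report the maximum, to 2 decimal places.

131.29

Strategy 1: R₀ = 0.33×0 + 0.11×0 + 0.04×797 + 0.02×104 + 0.01×584 = 39.8000
Strategy 2: R₀ = 0.40×0 + 0.16×390 + 0.06×810 + 0.02×578 + 0.01×873 = 131.2900
Highest R₀: strategy 2 with 131.2900.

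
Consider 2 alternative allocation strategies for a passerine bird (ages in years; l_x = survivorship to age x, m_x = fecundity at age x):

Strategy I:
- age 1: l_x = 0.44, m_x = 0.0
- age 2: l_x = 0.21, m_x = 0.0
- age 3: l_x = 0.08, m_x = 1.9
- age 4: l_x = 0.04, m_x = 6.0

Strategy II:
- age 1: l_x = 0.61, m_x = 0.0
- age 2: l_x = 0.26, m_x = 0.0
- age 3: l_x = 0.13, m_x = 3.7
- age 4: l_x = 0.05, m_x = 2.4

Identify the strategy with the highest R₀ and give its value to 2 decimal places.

Strategy I: R₀ = 0.44×0.0 + 0.21×0.0 + 0.08×1.9 + 0.04×6.0 = 0.3920
Strategy II: R₀ = 0.61×0.0 + 0.26×0.0 + 0.13×3.7 + 0.05×2.4 = 0.6010
Highest R₀: strategy II with 0.6010.

0.60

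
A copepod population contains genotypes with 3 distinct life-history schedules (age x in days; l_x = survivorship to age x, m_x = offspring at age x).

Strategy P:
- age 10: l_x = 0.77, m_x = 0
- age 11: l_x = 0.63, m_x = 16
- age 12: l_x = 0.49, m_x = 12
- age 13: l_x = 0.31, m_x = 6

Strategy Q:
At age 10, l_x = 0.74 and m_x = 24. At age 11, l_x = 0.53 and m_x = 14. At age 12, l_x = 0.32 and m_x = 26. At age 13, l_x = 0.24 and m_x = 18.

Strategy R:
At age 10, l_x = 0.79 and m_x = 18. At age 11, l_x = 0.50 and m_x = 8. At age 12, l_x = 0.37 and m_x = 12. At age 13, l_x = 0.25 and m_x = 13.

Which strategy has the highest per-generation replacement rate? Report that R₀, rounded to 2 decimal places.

Strategy P: R₀ = 0.77×0 + 0.63×16 + 0.49×12 + 0.31×6 = 17.8200
Strategy Q: R₀ = 0.74×24 + 0.53×14 + 0.32×26 + 0.24×18 = 37.8200
Strategy R: R₀ = 0.79×18 + 0.50×8 + 0.37×12 + 0.25×13 = 25.9100
Highest R₀: strategy Q with 37.8200.

37.82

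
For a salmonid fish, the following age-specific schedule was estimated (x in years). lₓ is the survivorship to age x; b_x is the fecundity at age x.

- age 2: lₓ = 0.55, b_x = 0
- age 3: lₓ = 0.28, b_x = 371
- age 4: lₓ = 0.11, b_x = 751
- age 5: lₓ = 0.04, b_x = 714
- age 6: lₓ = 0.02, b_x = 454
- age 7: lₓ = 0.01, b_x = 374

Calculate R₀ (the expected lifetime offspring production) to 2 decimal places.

R₀ = Σ lₓ b_x:
  age 2: 0.55 × 0 = 0.0000
  age 3: 0.28 × 371 = 103.8800
  age 4: 0.11 × 751 = 82.6100
  age 5: 0.04 × 714 = 28.5600
  age 6: 0.02 × 454 = 9.0800
  age 7: 0.01 × 374 = 3.7400
R₀ = 0.0000 + 103.8800 + 82.6100 + 28.5600 + 9.0800 + 3.7400 = 227.8700

227.87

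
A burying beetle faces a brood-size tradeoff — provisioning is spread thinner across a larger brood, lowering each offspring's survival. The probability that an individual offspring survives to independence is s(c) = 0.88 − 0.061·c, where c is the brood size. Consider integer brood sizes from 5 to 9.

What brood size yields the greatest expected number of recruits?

7

Expected recruits = c × s(c):
  c=5: 5 × 0.575 = 2.875
  c=6: 6 × 0.514 = 3.084
  c=7: 7 × 0.453 = 3.171
  c=8: 8 × 0.392 = 3.136
  c=9: 9 × 0.331 = 2.979
Maximum at c = 7 (3.171 recruits).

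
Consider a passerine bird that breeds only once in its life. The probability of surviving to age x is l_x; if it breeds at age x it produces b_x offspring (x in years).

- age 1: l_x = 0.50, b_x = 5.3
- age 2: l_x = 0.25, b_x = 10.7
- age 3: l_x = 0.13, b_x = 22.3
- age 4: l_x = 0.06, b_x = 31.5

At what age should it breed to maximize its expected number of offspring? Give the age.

3

Expected offspring if breeding at age x = l_x × b_x:
  age 1: 0.50 × 5.3 = 2.650
  age 2: 0.25 × 10.7 = 2.675
  age 3: 0.13 × 22.3 = 2.899
  age 4: 0.06 × 31.5 = 1.890
Maximum at age 3 (2.899).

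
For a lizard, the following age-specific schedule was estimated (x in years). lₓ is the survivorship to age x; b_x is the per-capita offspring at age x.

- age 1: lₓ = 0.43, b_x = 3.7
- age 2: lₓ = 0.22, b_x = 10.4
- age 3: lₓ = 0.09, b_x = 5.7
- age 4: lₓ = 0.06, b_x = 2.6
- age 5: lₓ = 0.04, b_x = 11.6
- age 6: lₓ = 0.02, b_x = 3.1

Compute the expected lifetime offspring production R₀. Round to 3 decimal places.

5.074

R₀ = Σ lₓ b_x:
  age 1: 0.43 × 3.7 = 1.5910
  age 2: 0.22 × 10.4 = 2.2880
  age 3: 0.09 × 5.7 = 0.5130
  age 4: 0.06 × 2.6 = 0.1560
  age 5: 0.04 × 11.6 = 0.4640
  age 6: 0.02 × 3.1 = 0.0620
R₀ = 1.5910 + 2.2880 + 0.5130 + 0.1560 + 0.4640 + 0.0620 = 5.0740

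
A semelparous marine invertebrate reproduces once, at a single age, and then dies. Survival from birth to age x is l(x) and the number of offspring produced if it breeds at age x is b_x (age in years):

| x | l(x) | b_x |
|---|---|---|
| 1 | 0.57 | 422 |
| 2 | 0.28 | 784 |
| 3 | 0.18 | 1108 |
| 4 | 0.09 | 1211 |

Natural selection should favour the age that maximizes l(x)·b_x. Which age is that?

Expected offspring if breeding at age x = l(x) × b_x:
  age 1: 0.57 × 422 = 240.540
  age 2: 0.28 × 784 = 219.520
  age 3: 0.18 × 1108 = 199.440
  age 4: 0.09 × 1211 = 108.990
Maximum at age 1 (240.540).

1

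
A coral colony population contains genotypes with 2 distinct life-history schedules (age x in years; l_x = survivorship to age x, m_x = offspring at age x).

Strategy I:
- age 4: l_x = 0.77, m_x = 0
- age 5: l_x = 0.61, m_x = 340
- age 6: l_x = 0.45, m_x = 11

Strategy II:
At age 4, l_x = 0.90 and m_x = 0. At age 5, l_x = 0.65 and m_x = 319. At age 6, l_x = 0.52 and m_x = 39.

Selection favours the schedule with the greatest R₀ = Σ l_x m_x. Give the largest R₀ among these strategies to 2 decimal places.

227.63

Strategy I: R₀ = 0.77×0 + 0.61×340 + 0.45×11 = 212.3500
Strategy II: R₀ = 0.90×0 + 0.65×319 + 0.52×39 = 227.6300
Highest R₀: strategy II with 227.6300.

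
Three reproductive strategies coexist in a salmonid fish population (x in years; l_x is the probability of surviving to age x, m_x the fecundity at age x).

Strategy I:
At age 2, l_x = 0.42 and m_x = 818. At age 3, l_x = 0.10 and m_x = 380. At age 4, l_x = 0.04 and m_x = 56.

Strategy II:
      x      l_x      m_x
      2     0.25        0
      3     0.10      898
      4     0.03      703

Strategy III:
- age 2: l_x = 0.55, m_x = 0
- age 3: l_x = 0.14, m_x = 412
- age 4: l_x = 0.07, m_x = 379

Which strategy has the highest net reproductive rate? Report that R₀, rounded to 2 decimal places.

Strategy I: R₀ = 0.42×818 + 0.10×380 + 0.04×56 = 383.8000
Strategy II: R₀ = 0.25×0 + 0.10×898 + 0.03×703 = 110.8900
Strategy III: R₀ = 0.55×0 + 0.14×412 + 0.07×379 = 84.2100
Highest R₀: strategy I with 383.8000.

383.80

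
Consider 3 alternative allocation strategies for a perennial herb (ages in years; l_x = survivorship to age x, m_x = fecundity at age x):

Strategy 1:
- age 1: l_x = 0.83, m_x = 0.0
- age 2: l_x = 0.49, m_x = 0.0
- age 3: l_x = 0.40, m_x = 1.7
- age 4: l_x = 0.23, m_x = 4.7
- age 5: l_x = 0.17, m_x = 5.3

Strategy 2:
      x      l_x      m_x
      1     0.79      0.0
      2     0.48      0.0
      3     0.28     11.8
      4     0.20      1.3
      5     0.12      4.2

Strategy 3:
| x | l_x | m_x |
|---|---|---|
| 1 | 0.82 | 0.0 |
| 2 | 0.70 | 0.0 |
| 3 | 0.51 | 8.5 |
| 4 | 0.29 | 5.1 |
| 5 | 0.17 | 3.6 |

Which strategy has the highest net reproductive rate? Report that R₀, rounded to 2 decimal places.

6.43

Strategy 1: R₀ = 0.83×0.0 + 0.49×0.0 + 0.40×1.7 + 0.23×4.7 + 0.17×5.3 = 2.6620
Strategy 2: R₀ = 0.79×0.0 + 0.48×0.0 + 0.28×11.8 + 0.20×1.3 + 0.12×4.2 = 4.0680
Strategy 3: R₀ = 0.82×0.0 + 0.70×0.0 + 0.51×8.5 + 0.29×5.1 + 0.17×3.6 = 6.4260
Highest R₀: strategy 3 with 6.4260.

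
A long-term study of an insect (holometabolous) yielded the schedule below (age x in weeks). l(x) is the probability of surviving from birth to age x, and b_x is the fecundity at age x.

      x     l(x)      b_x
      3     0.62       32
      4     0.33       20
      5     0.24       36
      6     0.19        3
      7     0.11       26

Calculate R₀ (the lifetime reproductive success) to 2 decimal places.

R₀ = Σ l(x) b_x:
  age 3: 0.62 × 32 = 19.8400
  age 4: 0.33 × 20 = 6.6000
  age 5: 0.24 × 36 = 8.6400
  age 6: 0.19 × 3 = 0.5700
  age 7: 0.11 × 26 = 2.8600
R₀ = 19.8400 + 6.6000 + 8.6400 + 0.5700 + 2.8600 = 38.5100

38.51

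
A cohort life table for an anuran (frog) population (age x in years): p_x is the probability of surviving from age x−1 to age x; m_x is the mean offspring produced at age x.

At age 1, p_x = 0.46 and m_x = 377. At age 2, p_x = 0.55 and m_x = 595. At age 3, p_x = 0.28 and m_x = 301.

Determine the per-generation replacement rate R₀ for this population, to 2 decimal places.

345.28

Survivorship from birth: l_x = p_1·p_2·…·p_x.
  l_1 = 0.46000
  l_2 = 0.25300
  l_3 = 0.07084
R₀ = Σ l_x m_x:
  age 1: 0.46000 × 377 = 173.4200
  age 2: 0.25300 × 595 = 150.5350
  age 3: 0.07084 × 301 = 21.3228
R₀ = 173.4200 + 150.5350 + 21.3228 = 345.2778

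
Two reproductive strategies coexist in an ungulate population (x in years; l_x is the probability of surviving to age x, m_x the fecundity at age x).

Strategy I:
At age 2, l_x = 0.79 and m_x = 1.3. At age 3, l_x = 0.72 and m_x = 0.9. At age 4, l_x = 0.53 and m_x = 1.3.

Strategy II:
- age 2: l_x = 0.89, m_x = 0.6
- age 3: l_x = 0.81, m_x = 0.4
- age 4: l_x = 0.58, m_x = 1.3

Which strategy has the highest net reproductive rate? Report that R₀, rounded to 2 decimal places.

2.36

Strategy I: R₀ = 0.79×1.3 + 0.72×0.9 + 0.53×1.3 = 2.3640
Strategy II: R₀ = 0.89×0.6 + 0.81×0.4 + 0.58×1.3 = 1.6120
Highest R₀: strategy I with 2.3640.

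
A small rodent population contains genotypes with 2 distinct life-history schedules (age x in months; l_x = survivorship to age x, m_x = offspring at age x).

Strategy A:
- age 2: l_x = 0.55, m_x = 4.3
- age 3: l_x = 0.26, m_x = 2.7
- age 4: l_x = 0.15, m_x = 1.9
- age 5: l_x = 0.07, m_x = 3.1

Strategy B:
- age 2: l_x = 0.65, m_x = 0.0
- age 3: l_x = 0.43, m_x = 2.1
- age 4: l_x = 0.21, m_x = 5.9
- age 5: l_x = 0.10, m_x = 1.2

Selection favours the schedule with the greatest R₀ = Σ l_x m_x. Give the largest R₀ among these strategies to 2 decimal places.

Strategy A: R₀ = 0.55×4.3 + 0.26×2.7 + 0.15×1.9 + 0.07×3.1 = 3.5690
Strategy B: R₀ = 0.65×0.0 + 0.43×2.1 + 0.21×5.9 + 0.10×1.2 = 2.2620
Highest R₀: strategy A with 3.5690.

3.57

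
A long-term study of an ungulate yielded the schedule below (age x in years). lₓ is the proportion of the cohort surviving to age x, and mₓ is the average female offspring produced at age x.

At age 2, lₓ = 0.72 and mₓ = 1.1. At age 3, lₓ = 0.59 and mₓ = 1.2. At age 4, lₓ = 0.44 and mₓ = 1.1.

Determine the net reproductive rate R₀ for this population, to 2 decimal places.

R₀ = Σ lₓ mₓ:
  age 2: 0.72 × 1.1 = 0.7920
  age 3: 0.59 × 1.2 = 0.7080
  age 4: 0.44 × 1.1 = 0.4840
R₀ = 0.7920 + 0.7080 + 0.4840 = 1.9840

1.98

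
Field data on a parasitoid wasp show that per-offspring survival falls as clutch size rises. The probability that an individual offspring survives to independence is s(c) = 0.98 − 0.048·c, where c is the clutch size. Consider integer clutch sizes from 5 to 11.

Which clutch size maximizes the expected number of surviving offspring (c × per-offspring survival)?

Expected surviving offspring = c × s(c):
  c=5: 5 × 0.740 = 3.700
  c=6: 6 × 0.692 = 4.152
  c=7: 7 × 0.644 = 4.508
  c=8: 8 × 0.596 = 4.768
  c=9: 9 × 0.548 = 4.932
  c=10: 10 × 0.500 = 5.000
  c=11: 11 × 0.452 = 4.972
Maximum at c = 10 (5.000 surviving offspring).

10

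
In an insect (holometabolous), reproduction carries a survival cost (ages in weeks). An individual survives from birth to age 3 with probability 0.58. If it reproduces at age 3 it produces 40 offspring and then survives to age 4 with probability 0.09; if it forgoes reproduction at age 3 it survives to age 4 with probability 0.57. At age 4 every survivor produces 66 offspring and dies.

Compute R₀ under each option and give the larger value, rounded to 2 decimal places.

breed at age 3: R₀ = 0.58 × (40 + 0.09 × 66) = 0.58 × 45.9400 = 26.6452
delay to age 4: R₀ = 0.58 × (0.57 × 66) = 0.58 × 37.6200 = 21.8196
Higher: breed at age 3 (26.6452).

26.65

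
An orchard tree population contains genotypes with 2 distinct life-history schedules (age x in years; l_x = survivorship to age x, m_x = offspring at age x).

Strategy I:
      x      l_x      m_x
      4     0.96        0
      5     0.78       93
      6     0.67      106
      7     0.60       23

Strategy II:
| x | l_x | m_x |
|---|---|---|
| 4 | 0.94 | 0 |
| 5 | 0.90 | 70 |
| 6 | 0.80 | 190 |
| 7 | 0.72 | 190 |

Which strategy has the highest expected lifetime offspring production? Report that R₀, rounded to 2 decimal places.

Strategy I: R₀ = 0.96×0 + 0.78×93 + 0.67×106 + 0.60×23 = 157.3600
Strategy II: R₀ = 0.94×0 + 0.90×70 + 0.80×190 + 0.72×190 = 351.8000
Highest R₀: strategy II with 351.8000.

351.80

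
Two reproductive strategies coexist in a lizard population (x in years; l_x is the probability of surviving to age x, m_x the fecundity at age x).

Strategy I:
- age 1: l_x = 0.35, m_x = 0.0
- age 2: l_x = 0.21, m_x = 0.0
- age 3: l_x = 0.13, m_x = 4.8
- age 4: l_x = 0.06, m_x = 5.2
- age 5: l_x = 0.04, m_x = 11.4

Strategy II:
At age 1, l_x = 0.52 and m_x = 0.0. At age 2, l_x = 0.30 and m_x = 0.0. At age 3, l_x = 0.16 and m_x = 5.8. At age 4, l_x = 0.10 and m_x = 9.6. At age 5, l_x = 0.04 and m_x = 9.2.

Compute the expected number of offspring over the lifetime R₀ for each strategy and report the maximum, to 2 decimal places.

Strategy I: R₀ = 0.35×0.0 + 0.21×0.0 + 0.13×4.8 + 0.06×5.2 + 0.04×11.4 = 1.3920
Strategy II: R₀ = 0.52×0.0 + 0.30×0.0 + 0.16×5.8 + 0.10×9.6 + 0.04×9.2 = 2.2560
Highest R₀: strategy II with 2.2560.

2.26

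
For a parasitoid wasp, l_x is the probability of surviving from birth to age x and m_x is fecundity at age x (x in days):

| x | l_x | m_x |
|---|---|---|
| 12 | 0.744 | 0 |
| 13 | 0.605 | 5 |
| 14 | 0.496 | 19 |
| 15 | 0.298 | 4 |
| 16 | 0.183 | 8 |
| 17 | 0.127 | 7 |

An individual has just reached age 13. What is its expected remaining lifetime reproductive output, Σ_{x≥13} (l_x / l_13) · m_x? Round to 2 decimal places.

26.44

l_13 = 0.605. Conditional survival from age 13 to x is l_x / l_13.
  x=13: (0.605/0.605) × 5 = 5.0000
  x=14: (0.496/0.605) × 19 = 15.5769
  x=15: (0.298/0.605) × 4 = 1.9702
  x=16: (0.183/0.605) × 8 = 2.4198
  x=17: (0.127/0.605) × 7 = 1.4694
Sum = 5.0000 + 15.5769 + 1.9702 + 2.4198 + 1.4694 = 26.4364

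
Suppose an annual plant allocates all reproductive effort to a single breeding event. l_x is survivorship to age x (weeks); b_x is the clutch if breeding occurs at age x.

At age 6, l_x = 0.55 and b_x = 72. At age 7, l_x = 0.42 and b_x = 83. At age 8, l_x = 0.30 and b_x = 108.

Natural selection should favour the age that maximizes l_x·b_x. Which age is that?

6

Expected offspring if breeding at age x = l_x × b_x:
  age 6: 0.55 × 72 = 39.600
  age 7: 0.42 × 83 = 34.860
  age 8: 0.30 × 108 = 32.400
Maximum at age 6 (39.600).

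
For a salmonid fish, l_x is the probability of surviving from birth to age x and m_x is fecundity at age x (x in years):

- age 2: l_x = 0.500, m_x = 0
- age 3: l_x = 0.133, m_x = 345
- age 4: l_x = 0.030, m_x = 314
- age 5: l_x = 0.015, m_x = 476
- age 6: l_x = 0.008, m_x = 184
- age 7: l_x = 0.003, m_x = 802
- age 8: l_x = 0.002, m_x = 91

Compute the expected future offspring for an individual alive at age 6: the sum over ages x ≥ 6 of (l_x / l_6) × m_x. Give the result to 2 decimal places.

507.50

l_6 = 0.008. Conditional survival from age 6 to x is l_x / l_6.
  x=6: (0.008/0.008) × 184 = 184.0000
  x=7: (0.003/0.008) × 802 = 300.7500
  x=8: (0.002/0.008) × 91 = 22.7500
Sum = 184.0000 + 300.7500 + 22.7500 = 507.5000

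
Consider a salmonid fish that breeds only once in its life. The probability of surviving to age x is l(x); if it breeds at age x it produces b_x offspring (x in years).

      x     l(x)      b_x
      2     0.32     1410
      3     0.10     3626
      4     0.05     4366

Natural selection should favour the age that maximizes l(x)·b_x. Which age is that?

2

Expected offspring if breeding at age x = l(x) × b_x:
  age 2: 0.32 × 1410 = 451.200
  age 3: 0.10 × 3626 = 362.600
  age 4: 0.05 × 4366 = 218.300
Maximum at age 2 (451.200).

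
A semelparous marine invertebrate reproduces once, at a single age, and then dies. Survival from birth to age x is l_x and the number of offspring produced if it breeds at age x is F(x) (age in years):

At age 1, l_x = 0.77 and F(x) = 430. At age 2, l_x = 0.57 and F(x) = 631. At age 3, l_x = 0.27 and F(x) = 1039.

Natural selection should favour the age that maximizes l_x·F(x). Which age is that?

2

Expected offspring if breeding at age x = l_x × F(x):
  age 1: 0.77 × 430 = 331.100
  age 2: 0.57 × 631 = 359.670
  age 3: 0.27 × 1039 = 280.530
Maximum at age 2 (359.670).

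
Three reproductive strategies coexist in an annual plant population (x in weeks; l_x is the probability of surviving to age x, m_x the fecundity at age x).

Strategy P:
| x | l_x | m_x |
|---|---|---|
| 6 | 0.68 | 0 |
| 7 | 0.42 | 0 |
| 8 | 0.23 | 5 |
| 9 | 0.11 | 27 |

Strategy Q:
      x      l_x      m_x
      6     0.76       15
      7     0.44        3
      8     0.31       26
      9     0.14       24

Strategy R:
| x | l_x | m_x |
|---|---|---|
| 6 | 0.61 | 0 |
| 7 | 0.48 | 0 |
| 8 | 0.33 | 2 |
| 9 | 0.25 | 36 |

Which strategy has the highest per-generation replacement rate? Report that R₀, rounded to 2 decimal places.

Strategy P: R₀ = 0.68×0 + 0.42×0 + 0.23×5 + 0.11×27 = 4.1200
Strategy Q: R₀ = 0.76×15 + 0.44×3 + 0.31×26 + 0.14×24 = 24.1400
Strategy R: R₀ = 0.61×0 + 0.48×0 + 0.33×2 + 0.25×36 = 9.6600
Highest R₀: strategy Q with 24.1400.

24.14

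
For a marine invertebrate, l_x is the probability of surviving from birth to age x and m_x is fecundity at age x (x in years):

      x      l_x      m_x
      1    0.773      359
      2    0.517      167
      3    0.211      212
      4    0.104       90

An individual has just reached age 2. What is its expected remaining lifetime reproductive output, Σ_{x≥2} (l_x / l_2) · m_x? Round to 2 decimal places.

271.63

l_2 = 0.517. Conditional survival from age 2 to x is l_x / l_2.
  x=2: (0.517/0.517) × 167 = 167.0000
  x=3: (0.211/0.517) × 212 = 86.5222
  x=4: (0.104/0.517) × 90 = 18.1044
Sum = 167.0000 + 86.5222 + 18.1044 = 271.6267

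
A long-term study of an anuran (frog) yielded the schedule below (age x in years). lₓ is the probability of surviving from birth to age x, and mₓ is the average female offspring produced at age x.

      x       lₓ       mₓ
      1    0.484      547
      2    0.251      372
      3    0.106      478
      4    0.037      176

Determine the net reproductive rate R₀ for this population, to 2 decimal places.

R₀ = Σ lₓ mₓ:
  age 1: 0.484 × 547 = 264.7480
  age 2: 0.251 × 372 = 93.3720
  age 3: 0.106 × 478 = 50.6680
  age 4: 0.037 × 176 = 6.5120
R₀ = 264.7480 + 93.3720 + 50.6680 + 6.5120 = 415.3000

415.30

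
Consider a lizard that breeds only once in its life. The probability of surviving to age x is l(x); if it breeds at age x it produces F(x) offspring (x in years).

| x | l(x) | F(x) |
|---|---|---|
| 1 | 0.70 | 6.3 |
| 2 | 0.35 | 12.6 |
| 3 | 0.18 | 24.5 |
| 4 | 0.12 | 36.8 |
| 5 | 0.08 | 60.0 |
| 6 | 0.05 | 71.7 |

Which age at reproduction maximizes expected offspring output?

Expected offspring if breeding at age x = l(x) × F(x):
  age 1: 0.70 × 6.3 = 4.410
  age 2: 0.35 × 12.6 = 4.410
  age 3: 0.18 × 24.5 = 4.410
  age 4: 0.12 × 36.8 = 4.416
  age 5: 0.08 × 60.0 = 4.800
  age 6: 0.05 × 71.7 = 3.585
Maximum at age 5 (4.800).

5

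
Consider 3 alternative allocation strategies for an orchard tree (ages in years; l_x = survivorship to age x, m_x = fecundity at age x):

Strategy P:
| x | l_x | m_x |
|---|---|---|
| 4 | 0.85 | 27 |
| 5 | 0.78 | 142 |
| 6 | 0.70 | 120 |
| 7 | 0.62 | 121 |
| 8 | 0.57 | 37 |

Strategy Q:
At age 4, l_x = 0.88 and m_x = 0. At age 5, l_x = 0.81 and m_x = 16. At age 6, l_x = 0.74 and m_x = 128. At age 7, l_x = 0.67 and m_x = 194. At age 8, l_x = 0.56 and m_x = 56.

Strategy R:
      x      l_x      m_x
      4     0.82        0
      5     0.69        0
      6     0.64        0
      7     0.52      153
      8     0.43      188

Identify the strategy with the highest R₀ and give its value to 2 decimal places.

313.82

Strategy P: R₀ = 0.85×27 + 0.78×142 + 0.70×120 + 0.62×121 + 0.57×37 = 313.8200
Strategy Q: R₀ = 0.88×0 + 0.81×16 + 0.74×128 + 0.67×194 + 0.56×56 = 269.0200
Strategy R: R₀ = 0.82×0 + 0.69×0 + 0.64×0 + 0.52×153 + 0.43×188 = 160.4000
Highest R₀: strategy P with 313.8200.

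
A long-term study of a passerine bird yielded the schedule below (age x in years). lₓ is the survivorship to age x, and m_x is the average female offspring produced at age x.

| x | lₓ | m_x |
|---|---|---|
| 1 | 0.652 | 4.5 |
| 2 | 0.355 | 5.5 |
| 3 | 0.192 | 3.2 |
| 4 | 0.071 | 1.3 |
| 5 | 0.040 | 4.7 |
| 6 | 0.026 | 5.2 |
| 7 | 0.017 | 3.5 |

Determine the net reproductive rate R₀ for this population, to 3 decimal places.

R₀ = Σ lₓ m_x:
  age 1: 0.652 × 4.5 = 2.9340
  age 2: 0.355 × 5.5 = 1.9525
  age 3: 0.192 × 3.2 = 0.6144
  age 4: 0.071 × 1.3 = 0.0923
  age 5: 0.040 × 4.7 = 0.1880
  age 6: 0.026 × 5.2 = 0.1352
  age 7: 0.017 × 3.5 = 0.0595
R₀ = 2.9340 + 1.9525 + 0.6144 + 0.0923 + 0.1880 + 0.1352 + 0.0595 = 5.9759

5.976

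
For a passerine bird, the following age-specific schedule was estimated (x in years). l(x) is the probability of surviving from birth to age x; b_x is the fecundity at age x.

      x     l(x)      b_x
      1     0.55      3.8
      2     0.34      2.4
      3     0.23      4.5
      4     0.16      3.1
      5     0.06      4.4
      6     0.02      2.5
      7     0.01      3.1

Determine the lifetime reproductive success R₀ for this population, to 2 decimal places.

4.78

R₀ = Σ l(x) b_x:
  age 1: 0.55 × 3.8 = 2.0900
  age 2: 0.34 × 2.4 = 0.8160
  age 3: 0.23 × 4.5 = 1.0350
  age 4: 0.16 × 3.1 = 0.4960
  age 5: 0.06 × 4.4 = 0.2640
  age 6: 0.02 × 2.5 = 0.0500
  age 7: 0.01 × 3.1 = 0.0310
R₀ = 2.0900 + 0.8160 + 1.0350 + 0.4960 + 0.2640 + 0.0500 + 0.0310 = 4.7820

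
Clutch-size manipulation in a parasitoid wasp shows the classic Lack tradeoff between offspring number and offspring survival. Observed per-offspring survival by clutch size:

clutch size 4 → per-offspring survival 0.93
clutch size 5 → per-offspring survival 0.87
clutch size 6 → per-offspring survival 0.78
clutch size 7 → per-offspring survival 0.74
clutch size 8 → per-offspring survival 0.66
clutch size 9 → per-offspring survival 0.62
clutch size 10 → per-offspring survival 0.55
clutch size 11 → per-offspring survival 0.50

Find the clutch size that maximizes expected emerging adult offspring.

Expected emerging adult offspring = c × s(c):
  c=4: 4 × 0.93 = 3.720
  c=5: 5 × 0.87 = 4.350
  c=6: 6 × 0.78 = 4.680
  c=7: 7 × 0.74 = 5.180
  c=8: 8 × 0.66 = 5.280
  c=9: 9 × 0.62 = 5.580
  c=10: 10 × 0.55 = 5.500
  c=11: 11 × 0.50 = 5.500
Maximum at c = 9 (5.580 emerging adult offspring).

9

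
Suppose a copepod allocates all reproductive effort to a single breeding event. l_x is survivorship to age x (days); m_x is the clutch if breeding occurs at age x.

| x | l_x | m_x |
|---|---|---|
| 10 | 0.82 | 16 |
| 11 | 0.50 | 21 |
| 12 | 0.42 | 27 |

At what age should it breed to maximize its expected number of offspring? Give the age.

10

Expected offspring if breeding at age x = l_x × m_x:
  age 10: 0.82 × 16 = 13.120
  age 11: 0.50 × 21 = 10.500
  age 12: 0.42 × 27 = 11.340
Maximum at age 10 (13.120).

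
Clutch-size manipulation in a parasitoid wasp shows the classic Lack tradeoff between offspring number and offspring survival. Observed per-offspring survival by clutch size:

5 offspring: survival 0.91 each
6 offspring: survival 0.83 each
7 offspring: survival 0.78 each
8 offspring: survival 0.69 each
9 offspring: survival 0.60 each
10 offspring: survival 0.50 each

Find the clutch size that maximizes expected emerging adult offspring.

8

Expected emerging adult offspring = c × s(c):
  c=5: 5 × 0.91 = 4.550
  c=6: 6 × 0.83 = 4.980
  c=7: 7 × 0.78 = 5.460
  c=8: 8 × 0.69 = 5.520
  c=9: 9 × 0.60 = 5.400
  c=10: 10 × 0.50 = 5.000
Maximum at c = 8 (5.520 emerging adult offspring).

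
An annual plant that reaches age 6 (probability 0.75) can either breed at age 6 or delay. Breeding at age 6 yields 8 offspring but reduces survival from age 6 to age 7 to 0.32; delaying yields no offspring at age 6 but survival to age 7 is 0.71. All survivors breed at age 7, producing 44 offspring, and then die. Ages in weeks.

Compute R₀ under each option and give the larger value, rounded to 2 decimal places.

23.43

breed at age 6: R₀ = 0.75 × (8 + 0.32 × 44) = 0.75 × 22.0800 = 16.5600
delay to age 7: R₀ = 0.75 × (0.71 × 44) = 0.75 × 31.2400 = 23.4300
Higher: delay to age 7 (23.4300).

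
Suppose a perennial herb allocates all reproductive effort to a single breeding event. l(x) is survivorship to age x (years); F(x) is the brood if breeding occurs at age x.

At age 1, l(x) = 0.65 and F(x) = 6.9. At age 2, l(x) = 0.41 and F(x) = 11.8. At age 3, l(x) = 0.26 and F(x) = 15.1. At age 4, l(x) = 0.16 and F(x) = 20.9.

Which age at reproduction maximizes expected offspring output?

Expected offspring if breeding at age x = l(x) × F(x):
  age 1: 0.65 × 6.9 = 4.485
  age 2: 0.41 × 11.8 = 4.838
  age 3: 0.26 × 15.1 = 3.926
  age 4: 0.16 × 20.9 = 3.344
Maximum at age 2 (4.838).

2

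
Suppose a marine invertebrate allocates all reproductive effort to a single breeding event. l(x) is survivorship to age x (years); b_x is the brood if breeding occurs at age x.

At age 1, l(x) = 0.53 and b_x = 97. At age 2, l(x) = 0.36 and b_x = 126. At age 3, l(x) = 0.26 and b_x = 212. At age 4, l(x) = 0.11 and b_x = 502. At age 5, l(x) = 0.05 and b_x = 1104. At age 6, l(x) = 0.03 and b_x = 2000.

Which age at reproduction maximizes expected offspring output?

Expected offspring if breeding at age x = l(x) × b_x:
  age 1: 0.53 × 97 = 51.410
  age 2: 0.36 × 126 = 45.360
  age 3: 0.26 × 212 = 55.120
  age 4: 0.11 × 502 = 55.220
  age 5: 0.05 × 1104 = 55.200
  age 6: 0.03 × 2000 = 60.000
Maximum at age 6 (60.000).

6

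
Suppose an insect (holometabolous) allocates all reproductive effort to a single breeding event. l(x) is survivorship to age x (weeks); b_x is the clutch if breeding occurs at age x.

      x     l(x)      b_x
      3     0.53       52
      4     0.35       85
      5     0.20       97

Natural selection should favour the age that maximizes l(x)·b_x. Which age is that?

Expected offspring if breeding at age x = l(x) × b_x:
  age 3: 0.53 × 52 = 27.560
  age 4: 0.35 × 85 = 29.750
  age 5: 0.20 × 97 = 19.400
Maximum at age 4 (29.750).

4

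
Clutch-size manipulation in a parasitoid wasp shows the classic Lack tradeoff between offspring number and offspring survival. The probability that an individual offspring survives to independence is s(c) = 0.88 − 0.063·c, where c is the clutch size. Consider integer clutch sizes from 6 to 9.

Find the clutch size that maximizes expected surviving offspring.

Expected surviving offspring = c × s(c):
  c=6: 6 × 0.502 = 3.012
  c=7: 7 × 0.439 = 3.073
  c=8: 8 × 0.376 = 3.008
  c=9: 9 × 0.313 = 2.817
Maximum at c = 7 (3.073 surviving offspring).

7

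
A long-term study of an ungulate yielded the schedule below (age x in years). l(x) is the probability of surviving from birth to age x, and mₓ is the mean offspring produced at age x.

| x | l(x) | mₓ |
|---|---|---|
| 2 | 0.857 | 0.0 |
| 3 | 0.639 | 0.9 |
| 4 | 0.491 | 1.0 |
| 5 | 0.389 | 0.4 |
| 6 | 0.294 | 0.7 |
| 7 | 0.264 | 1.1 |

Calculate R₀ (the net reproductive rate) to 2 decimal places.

1.72

R₀ = Σ l(x) mₓ:
  age 2: 0.857 × 0.0 = 0.0000
  age 3: 0.639 × 0.9 = 0.5751
  age 4: 0.491 × 1.0 = 0.4910
  age 5: 0.389 × 0.4 = 0.1556
  age 6: 0.294 × 0.7 = 0.2058
  age 7: 0.264 × 1.1 = 0.2904
R₀ = 0.0000 + 0.5751 + 0.4910 + 0.1556 + 0.2058 + 0.2904 = 1.7179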